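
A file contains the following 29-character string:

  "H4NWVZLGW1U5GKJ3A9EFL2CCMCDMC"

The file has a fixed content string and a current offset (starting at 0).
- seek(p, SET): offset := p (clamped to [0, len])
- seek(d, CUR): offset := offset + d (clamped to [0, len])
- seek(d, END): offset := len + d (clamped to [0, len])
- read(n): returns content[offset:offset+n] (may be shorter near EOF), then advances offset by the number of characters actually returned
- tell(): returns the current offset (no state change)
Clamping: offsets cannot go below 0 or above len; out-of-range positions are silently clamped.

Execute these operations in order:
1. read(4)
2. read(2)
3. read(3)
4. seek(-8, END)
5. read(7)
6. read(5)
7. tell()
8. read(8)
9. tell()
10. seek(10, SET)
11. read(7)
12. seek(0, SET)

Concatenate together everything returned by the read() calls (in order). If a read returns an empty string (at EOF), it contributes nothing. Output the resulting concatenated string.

After 1 (read(4)): returned 'H4NW', offset=4
After 2 (read(2)): returned 'VZ', offset=6
After 3 (read(3)): returned 'LGW', offset=9
After 4 (seek(-8, END)): offset=21
After 5 (read(7)): returned '2CCMCDM', offset=28
After 6 (read(5)): returned 'C', offset=29
After 7 (tell()): offset=29
After 8 (read(8)): returned '', offset=29
After 9 (tell()): offset=29
After 10 (seek(10, SET)): offset=10
After 11 (read(7)): returned 'U5GKJ3A', offset=17
After 12 (seek(0, SET)): offset=0

Answer: H4NWVZLGW2CCMCDMCU5GKJ3A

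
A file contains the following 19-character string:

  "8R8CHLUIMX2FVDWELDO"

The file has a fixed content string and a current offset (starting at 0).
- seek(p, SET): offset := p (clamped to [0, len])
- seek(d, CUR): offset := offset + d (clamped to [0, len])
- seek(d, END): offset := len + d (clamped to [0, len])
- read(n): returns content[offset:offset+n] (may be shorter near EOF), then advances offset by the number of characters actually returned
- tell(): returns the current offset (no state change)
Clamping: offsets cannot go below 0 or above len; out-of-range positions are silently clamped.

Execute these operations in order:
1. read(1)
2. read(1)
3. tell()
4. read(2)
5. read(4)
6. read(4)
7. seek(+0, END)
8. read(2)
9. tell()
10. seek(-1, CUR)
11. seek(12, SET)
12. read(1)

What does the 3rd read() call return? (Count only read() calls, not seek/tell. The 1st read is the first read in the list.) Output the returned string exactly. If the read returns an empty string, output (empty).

After 1 (read(1)): returned '8', offset=1
After 2 (read(1)): returned 'R', offset=2
After 3 (tell()): offset=2
After 4 (read(2)): returned '8C', offset=4
After 5 (read(4)): returned 'HLUI', offset=8
After 6 (read(4)): returned 'MX2F', offset=12
After 7 (seek(+0, END)): offset=19
After 8 (read(2)): returned '', offset=19
After 9 (tell()): offset=19
After 10 (seek(-1, CUR)): offset=18
After 11 (seek(12, SET)): offset=12
After 12 (read(1)): returned 'V', offset=13

Answer: 8C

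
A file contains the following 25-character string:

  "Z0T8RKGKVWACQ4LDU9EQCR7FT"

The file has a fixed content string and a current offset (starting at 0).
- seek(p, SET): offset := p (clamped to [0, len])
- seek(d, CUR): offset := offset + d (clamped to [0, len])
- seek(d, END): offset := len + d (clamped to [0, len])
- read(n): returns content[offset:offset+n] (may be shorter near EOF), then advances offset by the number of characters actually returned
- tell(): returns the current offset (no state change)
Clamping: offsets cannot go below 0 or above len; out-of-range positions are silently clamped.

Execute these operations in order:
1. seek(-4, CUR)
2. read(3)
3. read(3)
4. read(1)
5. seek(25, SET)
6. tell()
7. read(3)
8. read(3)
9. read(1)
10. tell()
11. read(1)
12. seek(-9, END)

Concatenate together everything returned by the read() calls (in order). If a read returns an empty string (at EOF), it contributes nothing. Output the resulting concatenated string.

After 1 (seek(-4, CUR)): offset=0
After 2 (read(3)): returned 'Z0T', offset=3
After 3 (read(3)): returned '8RK', offset=6
After 4 (read(1)): returned 'G', offset=7
After 5 (seek(25, SET)): offset=25
After 6 (tell()): offset=25
After 7 (read(3)): returned '', offset=25
After 8 (read(3)): returned '', offset=25
After 9 (read(1)): returned '', offset=25
After 10 (tell()): offset=25
After 11 (read(1)): returned '', offset=25
After 12 (seek(-9, END)): offset=16

Answer: Z0T8RKG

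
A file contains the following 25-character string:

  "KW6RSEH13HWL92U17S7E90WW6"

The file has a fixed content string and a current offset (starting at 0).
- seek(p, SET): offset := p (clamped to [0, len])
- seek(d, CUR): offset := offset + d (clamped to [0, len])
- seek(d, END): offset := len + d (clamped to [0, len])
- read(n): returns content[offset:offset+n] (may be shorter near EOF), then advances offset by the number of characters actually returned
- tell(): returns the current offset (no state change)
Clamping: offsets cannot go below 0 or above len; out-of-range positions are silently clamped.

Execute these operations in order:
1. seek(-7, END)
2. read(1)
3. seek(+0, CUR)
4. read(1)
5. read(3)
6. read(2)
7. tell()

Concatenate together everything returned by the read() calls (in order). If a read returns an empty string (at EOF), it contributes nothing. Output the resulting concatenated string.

Answer: 7E90WW6

Derivation:
After 1 (seek(-7, END)): offset=18
After 2 (read(1)): returned '7', offset=19
After 3 (seek(+0, CUR)): offset=19
After 4 (read(1)): returned 'E', offset=20
After 5 (read(3)): returned '90W', offset=23
After 6 (read(2)): returned 'W6', offset=25
After 7 (tell()): offset=25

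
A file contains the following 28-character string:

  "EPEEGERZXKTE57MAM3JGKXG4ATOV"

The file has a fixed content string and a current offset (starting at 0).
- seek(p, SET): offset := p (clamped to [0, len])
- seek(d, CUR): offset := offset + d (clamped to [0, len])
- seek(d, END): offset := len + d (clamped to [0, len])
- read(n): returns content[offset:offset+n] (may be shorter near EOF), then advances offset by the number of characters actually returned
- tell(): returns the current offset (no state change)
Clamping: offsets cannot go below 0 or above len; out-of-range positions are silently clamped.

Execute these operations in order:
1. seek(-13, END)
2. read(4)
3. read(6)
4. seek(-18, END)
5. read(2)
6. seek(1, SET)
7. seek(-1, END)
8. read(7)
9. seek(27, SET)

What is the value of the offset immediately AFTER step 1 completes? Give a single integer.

After 1 (seek(-13, END)): offset=15

Answer: 15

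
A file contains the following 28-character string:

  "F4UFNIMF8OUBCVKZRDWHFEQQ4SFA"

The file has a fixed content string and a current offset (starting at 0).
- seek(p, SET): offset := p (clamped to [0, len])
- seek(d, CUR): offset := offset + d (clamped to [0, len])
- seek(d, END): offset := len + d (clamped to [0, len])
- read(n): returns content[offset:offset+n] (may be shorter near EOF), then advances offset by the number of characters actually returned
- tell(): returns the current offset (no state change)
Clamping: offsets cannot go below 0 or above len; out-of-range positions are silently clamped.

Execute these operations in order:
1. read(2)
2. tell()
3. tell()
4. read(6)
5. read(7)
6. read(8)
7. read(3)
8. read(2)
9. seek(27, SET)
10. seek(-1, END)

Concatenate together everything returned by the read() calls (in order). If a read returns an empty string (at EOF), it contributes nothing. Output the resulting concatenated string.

Answer: F4UFNIMF8OUBCVKZRDWHFEQQ4SFA

Derivation:
After 1 (read(2)): returned 'F4', offset=2
After 2 (tell()): offset=2
After 3 (tell()): offset=2
After 4 (read(6)): returned 'UFNIMF', offset=8
After 5 (read(7)): returned '8OUBCVK', offset=15
After 6 (read(8)): returned 'ZRDWHFEQ', offset=23
After 7 (read(3)): returned 'Q4S', offset=26
After 8 (read(2)): returned 'FA', offset=28
After 9 (seek(27, SET)): offset=27
After 10 (seek(-1, END)): offset=27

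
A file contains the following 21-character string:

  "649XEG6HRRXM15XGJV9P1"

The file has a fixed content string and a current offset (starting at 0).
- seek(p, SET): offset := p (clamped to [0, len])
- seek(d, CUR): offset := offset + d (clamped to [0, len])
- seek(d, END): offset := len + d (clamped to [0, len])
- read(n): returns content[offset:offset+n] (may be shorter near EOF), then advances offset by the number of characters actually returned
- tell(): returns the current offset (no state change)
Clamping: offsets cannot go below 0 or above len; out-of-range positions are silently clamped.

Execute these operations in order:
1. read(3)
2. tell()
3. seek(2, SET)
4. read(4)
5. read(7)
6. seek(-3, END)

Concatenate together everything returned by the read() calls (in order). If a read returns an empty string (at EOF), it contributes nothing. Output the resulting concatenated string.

Answer: 6499XEG6HRRXM1

Derivation:
After 1 (read(3)): returned '649', offset=3
After 2 (tell()): offset=3
After 3 (seek(2, SET)): offset=2
After 4 (read(4)): returned '9XEG', offset=6
After 5 (read(7)): returned '6HRRXM1', offset=13
After 6 (seek(-3, END)): offset=18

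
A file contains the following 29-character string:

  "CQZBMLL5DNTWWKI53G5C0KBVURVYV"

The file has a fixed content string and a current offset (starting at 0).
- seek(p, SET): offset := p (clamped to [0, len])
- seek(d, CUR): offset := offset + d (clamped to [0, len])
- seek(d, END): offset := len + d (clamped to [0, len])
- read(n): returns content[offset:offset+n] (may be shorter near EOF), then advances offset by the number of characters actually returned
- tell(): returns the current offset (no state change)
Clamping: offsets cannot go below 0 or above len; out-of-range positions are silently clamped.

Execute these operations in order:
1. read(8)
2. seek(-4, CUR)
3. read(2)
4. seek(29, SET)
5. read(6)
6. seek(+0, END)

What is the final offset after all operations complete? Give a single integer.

After 1 (read(8)): returned 'CQZBMLL5', offset=8
After 2 (seek(-4, CUR)): offset=4
After 3 (read(2)): returned 'ML', offset=6
After 4 (seek(29, SET)): offset=29
After 5 (read(6)): returned '', offset=29
After 6 (seek(+0, END)): offset=29

Answer: 29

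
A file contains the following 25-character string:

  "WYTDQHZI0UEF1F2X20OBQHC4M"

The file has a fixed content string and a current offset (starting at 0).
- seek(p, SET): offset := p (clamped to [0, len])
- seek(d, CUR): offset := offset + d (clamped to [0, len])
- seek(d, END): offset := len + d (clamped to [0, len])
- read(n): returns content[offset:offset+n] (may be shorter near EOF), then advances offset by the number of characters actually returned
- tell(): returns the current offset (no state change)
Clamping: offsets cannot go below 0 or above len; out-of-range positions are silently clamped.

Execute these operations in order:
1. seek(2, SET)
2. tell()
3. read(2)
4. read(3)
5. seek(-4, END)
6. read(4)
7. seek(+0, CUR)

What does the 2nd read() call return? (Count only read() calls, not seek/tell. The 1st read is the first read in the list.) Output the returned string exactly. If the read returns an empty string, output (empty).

After 1 (seek(2, SET)): offset=2
After 2 (tell()): offset=2
After 3 (read(2)): returned 'TD', offset=4
After 4 (read(3)): returned 'QHZ', offset=7
After 5 (seek(-4, END)): offset=21
After 6 (read(4)): returned 'HC4M', offset=25
After 7 (seek(+0, CUR)): offset=25

Answer: QHZ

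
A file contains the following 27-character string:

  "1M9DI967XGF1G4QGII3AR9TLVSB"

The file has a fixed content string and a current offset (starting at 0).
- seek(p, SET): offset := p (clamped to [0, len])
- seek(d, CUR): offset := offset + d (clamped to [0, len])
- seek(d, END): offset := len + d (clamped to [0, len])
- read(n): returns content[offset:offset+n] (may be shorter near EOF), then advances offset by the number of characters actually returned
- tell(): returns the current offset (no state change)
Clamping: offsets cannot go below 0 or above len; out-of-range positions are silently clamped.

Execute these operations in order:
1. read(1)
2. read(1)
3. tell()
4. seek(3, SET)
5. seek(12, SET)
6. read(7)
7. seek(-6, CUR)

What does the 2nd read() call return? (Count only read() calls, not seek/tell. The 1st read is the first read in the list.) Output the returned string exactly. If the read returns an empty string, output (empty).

Answer: M

Derivation:
After 1 (read(1)): returned '1', offset=1
After 2 (read(1)): returned 'M', offset=2
After 3 (tell()): offset=2
After 4 (seek(3, SET)): offset=3
After 5 (seek(12, SET)): offset=12
After 6 (read(7)): returned 'G4QGII3', offset=19
After 7 (seek(-6, CUR)): offset=13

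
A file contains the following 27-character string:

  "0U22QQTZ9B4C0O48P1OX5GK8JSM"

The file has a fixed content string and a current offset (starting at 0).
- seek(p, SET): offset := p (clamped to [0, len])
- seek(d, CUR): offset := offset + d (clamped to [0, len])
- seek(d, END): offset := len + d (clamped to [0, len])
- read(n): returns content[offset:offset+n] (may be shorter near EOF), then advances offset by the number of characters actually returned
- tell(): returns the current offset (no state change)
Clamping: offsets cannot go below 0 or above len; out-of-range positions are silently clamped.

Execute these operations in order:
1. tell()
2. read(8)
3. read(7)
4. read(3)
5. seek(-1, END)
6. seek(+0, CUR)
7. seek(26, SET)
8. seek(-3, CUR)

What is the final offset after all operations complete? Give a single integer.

After 1 (tell()): offset=0
After 2 (read(8)): returned '0U22QQTZ', offset=8
After 3 (read(7)): returned '9B4C0O4', offset=15
After 4 (read(3)): returned '8P1', offset=18
After 5 (seek(-1, END)): offset=26
After 6 (seek(+0, CUR)): offset=26
After 7 (seek(26, SET)): offset=26
After 8 (seek(-3, CUR)): offset=23

Answer: 23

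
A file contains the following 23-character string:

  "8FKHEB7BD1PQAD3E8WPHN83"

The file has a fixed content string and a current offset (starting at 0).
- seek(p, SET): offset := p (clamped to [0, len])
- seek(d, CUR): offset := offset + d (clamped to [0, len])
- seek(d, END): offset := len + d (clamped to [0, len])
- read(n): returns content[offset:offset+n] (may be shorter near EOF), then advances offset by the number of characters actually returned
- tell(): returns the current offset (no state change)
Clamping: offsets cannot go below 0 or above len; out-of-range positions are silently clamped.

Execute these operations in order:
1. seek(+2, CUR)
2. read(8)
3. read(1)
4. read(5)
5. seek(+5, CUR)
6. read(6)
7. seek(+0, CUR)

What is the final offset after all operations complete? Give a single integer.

After 1 (seek(+2, CUR)): offset=2
After 2 (read(8)): returned 'KHEB7BD1', offset=10
After 3 (read(1)): returned 'P', offset=11
After 4 (read(5)): returned 'QAD3E', offset=16
After 5 (seek(+5, CUR)): offset=21
After 6 (read(6)): returned '83', offset=23
After 7 (seek(+0, CUR)): offset=23

Answer: 23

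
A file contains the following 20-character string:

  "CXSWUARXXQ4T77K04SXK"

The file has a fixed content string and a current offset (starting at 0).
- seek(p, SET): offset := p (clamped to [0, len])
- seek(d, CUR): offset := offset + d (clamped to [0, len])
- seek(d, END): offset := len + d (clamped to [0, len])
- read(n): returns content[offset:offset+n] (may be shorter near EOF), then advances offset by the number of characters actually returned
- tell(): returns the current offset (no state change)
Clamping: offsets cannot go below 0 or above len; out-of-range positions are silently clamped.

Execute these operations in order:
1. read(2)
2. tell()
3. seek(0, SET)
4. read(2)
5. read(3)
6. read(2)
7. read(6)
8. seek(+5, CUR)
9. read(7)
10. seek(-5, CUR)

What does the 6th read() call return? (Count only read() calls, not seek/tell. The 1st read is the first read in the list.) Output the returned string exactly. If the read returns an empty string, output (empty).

Answer: XK

Derivation:
After 1 (read(2)): returned 'CX', offset=2
After 2 (tell()): offset=2
After 3 (seek(0, SET)): offset=0
After 4 (read(2)): returned 'CX', offset=2
After 5 (read(3)): returned 'SWU', offset=5
After 6 (read(2)): returned 'AR', offset=7
After 7 (read(6)): returned 'XXQ4T7', offset=13
After 8 (seek(+5, CUR)): offset=18
After 9 (read(7)): returned 'XK', offset=20
After 10 (seek(-5, CUR)): offset=15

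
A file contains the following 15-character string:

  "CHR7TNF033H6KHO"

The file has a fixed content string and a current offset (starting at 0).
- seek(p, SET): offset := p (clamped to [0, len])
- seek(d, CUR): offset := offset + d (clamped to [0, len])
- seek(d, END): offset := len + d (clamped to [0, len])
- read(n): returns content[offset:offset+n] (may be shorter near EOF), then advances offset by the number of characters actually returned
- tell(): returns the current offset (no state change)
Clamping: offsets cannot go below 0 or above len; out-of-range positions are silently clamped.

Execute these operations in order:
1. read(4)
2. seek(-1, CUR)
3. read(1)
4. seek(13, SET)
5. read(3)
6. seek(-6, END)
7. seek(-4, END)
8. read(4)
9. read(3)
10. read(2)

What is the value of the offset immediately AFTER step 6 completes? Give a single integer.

Answer: 9

Derivation:
After 1 (read(4)): returned 'CHR7', offset=4
After 2 (seek(-1, CUR)): offset=3
After 3 (read(1)): returned '7', offset=4
After 4 (seek(13, SET)): offset=13
After 5 (read(3)): returned 'HO', offset=15
After 6 (seek(-6, END)): offset=9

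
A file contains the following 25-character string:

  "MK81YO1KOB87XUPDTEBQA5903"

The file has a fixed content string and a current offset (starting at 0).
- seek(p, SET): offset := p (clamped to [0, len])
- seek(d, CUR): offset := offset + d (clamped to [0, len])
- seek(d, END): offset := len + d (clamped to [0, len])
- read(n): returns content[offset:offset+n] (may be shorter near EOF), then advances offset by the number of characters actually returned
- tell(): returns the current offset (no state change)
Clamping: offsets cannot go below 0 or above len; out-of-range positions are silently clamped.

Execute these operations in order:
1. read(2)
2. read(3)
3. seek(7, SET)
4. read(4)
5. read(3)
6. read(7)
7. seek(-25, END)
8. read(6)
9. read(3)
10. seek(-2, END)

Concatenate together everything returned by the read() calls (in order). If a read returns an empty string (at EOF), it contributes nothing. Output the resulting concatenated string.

After 1 (read(2)): returned 'MK', offset=2
After 2 (read(3)): returned '81Y', offset=5
After 3 (seek(7, SET)): offset=7
After 4 (read(4)): returned 'KOB8', offset=11
After 5 (read(3)): returned '7XU', offset=14
After 6 (read(7)): returned 'PDTEBQA', offset=21
After 7 (seek(-25, END)): offset=0
After 8 (read(6)): returned 'MK81YO', offset=6
After 9 (read(3)): returned '1KO', offset=9
After 10 (seek(-2, END)): offset=23

Answer: MK81YKOB87XUPDTEBQAMK81YO1KO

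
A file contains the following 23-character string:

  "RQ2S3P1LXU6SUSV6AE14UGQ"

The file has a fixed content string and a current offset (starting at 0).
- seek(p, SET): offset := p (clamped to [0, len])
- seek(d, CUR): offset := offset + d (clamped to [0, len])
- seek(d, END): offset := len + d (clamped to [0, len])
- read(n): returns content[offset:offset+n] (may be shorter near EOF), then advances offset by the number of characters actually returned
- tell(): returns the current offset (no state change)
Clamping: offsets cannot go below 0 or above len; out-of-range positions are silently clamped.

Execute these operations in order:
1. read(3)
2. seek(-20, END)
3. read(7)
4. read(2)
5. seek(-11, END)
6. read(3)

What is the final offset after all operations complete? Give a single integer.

After 1 (read(3)): returned 'RQ2', offset=3
After 2 (seek(-20, END)): offset=3
After 3 (read(7)): returned 'S3P1LXU', offset=10
After 4 (read(2)): returned '6S', offset=12
After 5 (seek(-11, END)): offset=12
After 6 (read(3)): returned 'USV', offset=15

Answer: 15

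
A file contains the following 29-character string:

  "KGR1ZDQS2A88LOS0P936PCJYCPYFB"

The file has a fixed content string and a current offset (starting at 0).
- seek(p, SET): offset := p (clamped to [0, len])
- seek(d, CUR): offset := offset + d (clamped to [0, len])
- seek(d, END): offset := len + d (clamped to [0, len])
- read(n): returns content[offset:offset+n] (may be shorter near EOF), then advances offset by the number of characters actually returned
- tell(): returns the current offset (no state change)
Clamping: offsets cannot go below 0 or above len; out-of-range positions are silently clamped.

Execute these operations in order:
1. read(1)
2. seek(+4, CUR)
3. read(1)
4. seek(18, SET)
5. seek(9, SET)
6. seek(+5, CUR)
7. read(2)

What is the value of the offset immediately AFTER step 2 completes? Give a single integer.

After 1 (read(1)): returned 'K', offset=1
After 2 (seek(+4, CUR)): offset=5

Answer: 5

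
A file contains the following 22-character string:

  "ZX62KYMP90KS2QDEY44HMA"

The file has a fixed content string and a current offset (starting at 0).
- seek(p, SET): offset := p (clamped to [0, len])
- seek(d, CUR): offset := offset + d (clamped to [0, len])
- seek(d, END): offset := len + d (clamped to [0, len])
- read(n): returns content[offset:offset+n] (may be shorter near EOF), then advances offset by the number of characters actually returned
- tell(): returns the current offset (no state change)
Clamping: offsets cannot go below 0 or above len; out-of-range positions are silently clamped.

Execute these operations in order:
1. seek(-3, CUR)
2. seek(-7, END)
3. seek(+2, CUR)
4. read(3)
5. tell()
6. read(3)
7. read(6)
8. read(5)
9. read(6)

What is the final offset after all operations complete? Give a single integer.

After 1 (seek(-3, CUR)): offset=0
After 2 (seek(-7, END)): offset=15
After 3 (seek(+2, CUR)): offset=17
After 4 (read(3)): returned '44H', offset=20
After 5 (tell()): offset=20
After 6 (read(3)): returned 'MA', offset=22
After 7 (read(6)): returned '', offset=22
After 8 (read(5)): returned '', offset=22
After 9 (read(6)): returned '', offset=22

Answer: 22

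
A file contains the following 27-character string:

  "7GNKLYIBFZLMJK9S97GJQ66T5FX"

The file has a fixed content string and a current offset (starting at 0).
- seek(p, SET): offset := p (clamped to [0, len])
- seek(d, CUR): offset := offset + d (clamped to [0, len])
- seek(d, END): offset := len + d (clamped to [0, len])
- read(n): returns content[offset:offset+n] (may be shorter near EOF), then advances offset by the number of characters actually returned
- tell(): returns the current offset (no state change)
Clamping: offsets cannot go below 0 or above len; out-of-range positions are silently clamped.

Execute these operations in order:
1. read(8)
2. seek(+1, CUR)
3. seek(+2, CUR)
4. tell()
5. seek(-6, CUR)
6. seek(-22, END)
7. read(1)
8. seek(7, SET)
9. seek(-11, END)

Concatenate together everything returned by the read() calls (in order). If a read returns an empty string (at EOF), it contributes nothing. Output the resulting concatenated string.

Answer: 7GNKLYIBY

Derivation:
After 1 (read(8)): returned '7GNKLYIB', offset=8
After 2 (seek(+1, CUR)): offset=9
After 3 (seek(+2, CUR)): offset=11
After 4 (tell()): offset=11
After 5 (seek(-6, CUR)): offset=5
After 6 (seek(-22, END)): offset=5
After 7 (read(1)): returned 'Y', offset=6
After 8 (seek(7, SET)): offset=7
After 9 (seek(-11, END)): offset=16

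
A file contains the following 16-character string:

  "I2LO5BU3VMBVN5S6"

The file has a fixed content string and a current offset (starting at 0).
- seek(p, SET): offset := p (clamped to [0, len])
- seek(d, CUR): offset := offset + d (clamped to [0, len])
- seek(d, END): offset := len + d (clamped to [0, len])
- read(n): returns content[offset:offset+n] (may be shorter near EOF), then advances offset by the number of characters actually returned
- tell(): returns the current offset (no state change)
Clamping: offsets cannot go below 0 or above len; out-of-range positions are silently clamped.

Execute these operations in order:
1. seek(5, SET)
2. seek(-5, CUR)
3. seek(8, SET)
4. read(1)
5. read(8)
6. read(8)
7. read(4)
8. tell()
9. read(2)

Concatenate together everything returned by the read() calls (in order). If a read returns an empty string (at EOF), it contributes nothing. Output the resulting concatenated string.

Answer: VMBVN5S6

Derivation:
After 1 (seek(5, SET)): offset=5
After 2 (seek(-5, CUR)): offset=0
After 3 (seek(8, SET)): offset=8
After 4 (read(1)): returned 'V', offset=9
After 5 (read(8)): returned 'MBVN5S6', offset=16
After 6 (read(8)): returned '', offset=16
After 7 (read(4)): returned '', offset=16
After 8 (tell()): offset=16
After 9 (read(2)): returned '', offset=16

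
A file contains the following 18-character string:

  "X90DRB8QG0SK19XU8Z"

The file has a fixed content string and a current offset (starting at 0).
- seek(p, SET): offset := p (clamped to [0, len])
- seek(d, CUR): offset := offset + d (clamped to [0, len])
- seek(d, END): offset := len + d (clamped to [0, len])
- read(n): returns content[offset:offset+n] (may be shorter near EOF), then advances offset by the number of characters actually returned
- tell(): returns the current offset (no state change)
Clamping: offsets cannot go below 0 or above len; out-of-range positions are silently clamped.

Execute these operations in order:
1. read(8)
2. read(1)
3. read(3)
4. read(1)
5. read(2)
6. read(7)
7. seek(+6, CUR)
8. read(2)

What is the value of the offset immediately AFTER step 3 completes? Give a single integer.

Answer: 12

Derivation:
After 1 (read(8)): returned 'X90DRB8Q', offset=8
After 2 (read(1)): returned 'G', offset=9
After 3 (read(3)): returned '0SK', offset=12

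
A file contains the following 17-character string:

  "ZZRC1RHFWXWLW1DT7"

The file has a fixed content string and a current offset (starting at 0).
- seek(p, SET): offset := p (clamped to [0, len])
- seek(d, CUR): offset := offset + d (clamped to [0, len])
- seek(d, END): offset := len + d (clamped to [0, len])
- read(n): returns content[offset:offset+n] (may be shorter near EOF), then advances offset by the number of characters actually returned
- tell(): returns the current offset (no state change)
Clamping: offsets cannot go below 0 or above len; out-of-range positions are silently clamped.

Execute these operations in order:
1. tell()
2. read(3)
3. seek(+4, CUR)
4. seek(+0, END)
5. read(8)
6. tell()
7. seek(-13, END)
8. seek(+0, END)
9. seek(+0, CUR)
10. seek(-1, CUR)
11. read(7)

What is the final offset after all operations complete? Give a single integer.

After 1 (tell()): offset=0
After 2 (read(3)): returned 'ZZR', offset=3
After 3 (seek(+4, CUR)): offset=7
After 4 (seek(+0, END)): offset=17
After 5 (read(8)): returned '', offset=17
After 6 (tell()): offset=17
After 7 (seek(-13, END)): offset=4
After 8 (seek(+0, END)): offset=17
After 9 (seek(+0, CUR)): offset=17
After 10 (seek(-1, CUR)): offset=16
After 11 (read(7)): returned '7', offset=17

Answer: 17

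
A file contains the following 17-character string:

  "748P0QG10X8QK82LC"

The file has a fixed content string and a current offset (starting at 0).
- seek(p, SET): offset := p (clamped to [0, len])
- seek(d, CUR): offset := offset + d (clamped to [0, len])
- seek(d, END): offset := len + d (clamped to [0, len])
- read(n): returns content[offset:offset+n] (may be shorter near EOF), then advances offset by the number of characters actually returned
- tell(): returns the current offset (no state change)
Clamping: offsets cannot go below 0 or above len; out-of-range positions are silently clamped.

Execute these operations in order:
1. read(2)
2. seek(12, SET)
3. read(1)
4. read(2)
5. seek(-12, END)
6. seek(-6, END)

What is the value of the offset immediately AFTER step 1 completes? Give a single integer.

Answer: 2

Derivation:
After 1 (read(2)): returned '74', offset=2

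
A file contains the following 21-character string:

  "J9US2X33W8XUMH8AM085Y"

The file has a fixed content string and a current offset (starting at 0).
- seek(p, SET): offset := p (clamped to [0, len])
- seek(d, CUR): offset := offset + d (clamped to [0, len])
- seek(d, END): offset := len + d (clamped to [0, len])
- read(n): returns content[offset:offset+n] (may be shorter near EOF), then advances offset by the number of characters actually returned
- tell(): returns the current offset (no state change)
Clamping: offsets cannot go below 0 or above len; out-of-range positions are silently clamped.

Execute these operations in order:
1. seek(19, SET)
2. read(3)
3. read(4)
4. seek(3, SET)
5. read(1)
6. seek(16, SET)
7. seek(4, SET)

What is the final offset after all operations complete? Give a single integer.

Answer: 4

Derivation:
After 1 (seek(19, SET)): offset=19
After 2 (read(3)): returned '5Y', offset=21
After 3 (read(4)): returned '', offset=21
After 4 (seek(3, SET)): offset=3
After 5 (read(1)): returned 'S', offset=4
After 6 (seek(16, SET)): offset=16
After 7 (seek(4, SET)): offset=4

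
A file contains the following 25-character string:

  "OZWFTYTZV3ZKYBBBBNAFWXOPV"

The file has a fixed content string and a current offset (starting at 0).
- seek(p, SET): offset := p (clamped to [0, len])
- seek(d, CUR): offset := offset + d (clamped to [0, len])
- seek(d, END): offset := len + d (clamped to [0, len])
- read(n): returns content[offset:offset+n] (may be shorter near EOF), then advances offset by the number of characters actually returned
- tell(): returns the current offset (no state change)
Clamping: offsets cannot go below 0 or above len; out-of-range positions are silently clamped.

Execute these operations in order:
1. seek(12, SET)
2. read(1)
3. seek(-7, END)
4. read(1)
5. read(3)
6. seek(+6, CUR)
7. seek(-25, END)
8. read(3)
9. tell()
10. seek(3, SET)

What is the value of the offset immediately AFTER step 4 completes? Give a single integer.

Answer: 19

Derivation:
After 1 (seek(12, SET)): offset=12
After 2 (read(1)): returned 'Y', offset=13
After 3 (seek(-7, END)): offset=18
After 4 (read(1)): returned 'A', offset=19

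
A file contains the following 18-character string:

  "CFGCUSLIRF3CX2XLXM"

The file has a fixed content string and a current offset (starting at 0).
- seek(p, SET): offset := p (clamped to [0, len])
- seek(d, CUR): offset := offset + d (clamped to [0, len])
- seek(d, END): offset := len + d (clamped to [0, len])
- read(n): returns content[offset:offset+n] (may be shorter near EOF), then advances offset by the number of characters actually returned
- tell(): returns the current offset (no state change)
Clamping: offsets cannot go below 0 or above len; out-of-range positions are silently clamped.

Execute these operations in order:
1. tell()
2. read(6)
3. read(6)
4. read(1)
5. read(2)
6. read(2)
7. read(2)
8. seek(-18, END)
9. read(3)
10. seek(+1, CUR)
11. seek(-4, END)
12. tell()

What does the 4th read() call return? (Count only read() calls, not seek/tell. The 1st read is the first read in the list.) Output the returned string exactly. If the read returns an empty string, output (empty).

After 1 (tell()): offset=0
After 2 (read(6)): returned 'CFGCUS', offset=6
After 3 (read(6)): returned 'LIRF3C', offset=12
After 4 (read(1)): returned 'X', offset=13
After 5 (read(2)): returned '2X', offset=15
After 6 (read(2)): returned 'LX', offset=17
After 7 (read(2)): returned 'M', offset=18
After 8 (seek(-18, END)): offset=0
After 9 (read(3)): returned 'CFG', offset=3
After 10 (seek(+1, CUR)): offset=4
After 11 (seek(-4, END)): offset=14
After 12 (tell()): offset=14

Answer: 2X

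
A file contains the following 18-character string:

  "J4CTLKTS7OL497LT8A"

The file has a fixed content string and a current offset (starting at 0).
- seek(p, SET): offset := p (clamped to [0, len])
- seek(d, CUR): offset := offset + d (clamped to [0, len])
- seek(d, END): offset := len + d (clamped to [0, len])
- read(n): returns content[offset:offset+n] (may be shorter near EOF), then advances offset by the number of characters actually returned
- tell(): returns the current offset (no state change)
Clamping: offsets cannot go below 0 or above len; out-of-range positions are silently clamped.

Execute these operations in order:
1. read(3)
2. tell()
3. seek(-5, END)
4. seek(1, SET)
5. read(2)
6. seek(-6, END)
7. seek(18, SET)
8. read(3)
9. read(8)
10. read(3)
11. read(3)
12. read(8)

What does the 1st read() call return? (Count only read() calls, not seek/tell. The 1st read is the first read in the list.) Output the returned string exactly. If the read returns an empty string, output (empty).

After 1 (read(3)): returned 'J4C', offset=3
After 2 (tell()): offset=3
After 3 (seek(-5, END)): offset=13
After 4 (seek(1, SET)): offset=1
After 5 (read(2)): returned '4C', offset=3
After 6 (seek(-6, END)): offset=12
After 7 (seek(18, SET)): offset=18
After 8 (read(3)): returned '', offset=18
After 9 (read(8)): returned '', offset=18
After 10 (read(3)): returned '', offset=18
After 11 (read(3)): returned '', offset=18
After 12 (read(8)): returned '', offset=18

Answer: J4C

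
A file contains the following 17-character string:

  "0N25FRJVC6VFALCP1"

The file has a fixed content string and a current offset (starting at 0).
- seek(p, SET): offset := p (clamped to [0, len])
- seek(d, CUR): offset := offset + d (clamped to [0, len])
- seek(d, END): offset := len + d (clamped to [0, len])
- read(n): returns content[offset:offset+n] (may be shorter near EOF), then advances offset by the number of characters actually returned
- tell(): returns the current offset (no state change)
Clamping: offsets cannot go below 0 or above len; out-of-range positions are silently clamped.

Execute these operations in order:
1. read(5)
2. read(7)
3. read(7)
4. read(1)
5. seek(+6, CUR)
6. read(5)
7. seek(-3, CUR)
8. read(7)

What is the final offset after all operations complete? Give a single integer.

After 1 (read(5)): returned '0N25F', offset=5
After 2 (read(7)): returned 'RJVC6VF', offset=12
After 3 (read(7)): returned 'ALCP1', offset=17
After 4 (read(1)): returned '', offset=17
After 5 (seek(+6, CUR)): offset=17
After 6 (read(5)): returned '', offset=17
After 7 (seek(-3, CUR)): offset=14
After 8 (read(7)): returned 'CP1', offset=17

Answer: 17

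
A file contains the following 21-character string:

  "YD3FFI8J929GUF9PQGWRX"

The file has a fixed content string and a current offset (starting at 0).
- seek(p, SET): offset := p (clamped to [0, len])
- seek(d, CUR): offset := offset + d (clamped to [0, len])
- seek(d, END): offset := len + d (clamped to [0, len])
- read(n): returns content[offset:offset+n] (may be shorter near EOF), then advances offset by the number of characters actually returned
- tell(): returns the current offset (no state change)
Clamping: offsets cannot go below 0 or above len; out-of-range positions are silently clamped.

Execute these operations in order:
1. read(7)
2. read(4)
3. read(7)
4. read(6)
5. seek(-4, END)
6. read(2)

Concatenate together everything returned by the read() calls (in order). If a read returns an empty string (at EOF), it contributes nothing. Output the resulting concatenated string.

After 1 (read(7)): returned 'YD3FFI8', offset=7
After 2 (read(4)): returned 'J929', offset=11
After 3 (read(7)): returned 'GUF9PQG', offset=18
After 4 (read(6)): returned 'WRX', offset=21
After 5 (seek(-4, END)): offset=17
After 6 (read(2)): returned 'GW', offset=19

Answer: YD3FFI8J929GUF9PQGWRXGW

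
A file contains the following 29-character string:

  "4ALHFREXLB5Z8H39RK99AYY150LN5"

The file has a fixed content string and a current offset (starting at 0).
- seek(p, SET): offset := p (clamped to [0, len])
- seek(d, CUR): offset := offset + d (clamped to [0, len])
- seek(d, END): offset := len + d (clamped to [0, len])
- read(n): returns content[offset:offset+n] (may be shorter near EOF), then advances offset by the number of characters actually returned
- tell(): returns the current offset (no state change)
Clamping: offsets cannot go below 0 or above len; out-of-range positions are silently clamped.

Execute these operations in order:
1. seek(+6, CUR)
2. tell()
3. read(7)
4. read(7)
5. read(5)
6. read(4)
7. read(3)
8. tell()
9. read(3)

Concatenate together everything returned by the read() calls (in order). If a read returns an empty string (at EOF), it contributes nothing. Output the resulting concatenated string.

After 1 (seek(+6, CUR)): offset=6
After 2 (tell()): offset=6
After 3 (read(7)): returned 'EXLB5Z8', offset=13
After 4 (read(7)): returned 'H39RK99', offset=20
After 5 (read(5)): returned 'AYY15', offset=25
After 6 (read(4)): returned '0LN5', offset=29
After 7 (read(3)): returned '', offset=29
After 8 (tell()): offset=29
After 9 (read(3)): returned '', offset=29

Answer: EXLB5Z8H39RK99AYY150LN5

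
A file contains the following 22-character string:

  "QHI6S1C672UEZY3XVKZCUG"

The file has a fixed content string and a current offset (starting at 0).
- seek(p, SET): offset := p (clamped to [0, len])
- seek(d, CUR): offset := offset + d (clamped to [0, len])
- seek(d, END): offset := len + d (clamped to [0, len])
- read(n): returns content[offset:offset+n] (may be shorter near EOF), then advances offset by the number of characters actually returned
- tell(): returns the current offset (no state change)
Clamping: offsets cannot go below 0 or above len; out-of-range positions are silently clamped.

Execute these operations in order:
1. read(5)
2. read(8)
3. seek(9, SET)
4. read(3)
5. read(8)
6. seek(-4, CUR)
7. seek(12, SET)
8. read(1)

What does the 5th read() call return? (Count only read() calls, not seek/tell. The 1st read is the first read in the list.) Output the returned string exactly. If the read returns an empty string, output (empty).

Answer: Z

Derivation:
After 1 (read(5)): returned 'QHI6S', offset=5
After 2 (read(8)): returned '1C672UEZ', offset=13
After 3 (seek(9, SET)): offset=9
After 4 (read(3)): returned '2UE', offset=12
After 5 (read(8)): returned 'ZY3XVKZC', offset=20
After 6 (seek(-4, CUR)): offset=16
After 7 (seek(12, SET)): offset=12
After 8 (read(1)): returned 'Z', offset=13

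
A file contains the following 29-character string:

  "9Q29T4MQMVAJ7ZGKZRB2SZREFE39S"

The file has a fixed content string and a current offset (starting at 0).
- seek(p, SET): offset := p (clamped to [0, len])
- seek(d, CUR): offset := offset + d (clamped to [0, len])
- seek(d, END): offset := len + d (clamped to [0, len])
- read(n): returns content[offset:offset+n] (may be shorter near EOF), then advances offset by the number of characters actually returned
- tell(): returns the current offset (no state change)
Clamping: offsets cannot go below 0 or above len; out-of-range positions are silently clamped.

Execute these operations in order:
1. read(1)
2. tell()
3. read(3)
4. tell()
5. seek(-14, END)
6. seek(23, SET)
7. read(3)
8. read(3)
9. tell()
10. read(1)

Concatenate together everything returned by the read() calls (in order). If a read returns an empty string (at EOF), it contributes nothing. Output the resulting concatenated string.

After 1 (read(1)): returned '9', offset=1
After 2 (tell()): offset=1
After 3 (read(3)): returned 'Q29', offset=4
After 4 (tell()): offset=4
After 5 (seek(-14, END)): offset=15
After 6 (seek(23, SET)): offset=23
After 7 (read(3)): returned 'EFE', offset=26
After 8 (read(3)): returned '39S', offset=29
After 9 (tell()): offset=29
After 10 (read(1)): returned '', offset=29

Answer: 9Q29EFE39S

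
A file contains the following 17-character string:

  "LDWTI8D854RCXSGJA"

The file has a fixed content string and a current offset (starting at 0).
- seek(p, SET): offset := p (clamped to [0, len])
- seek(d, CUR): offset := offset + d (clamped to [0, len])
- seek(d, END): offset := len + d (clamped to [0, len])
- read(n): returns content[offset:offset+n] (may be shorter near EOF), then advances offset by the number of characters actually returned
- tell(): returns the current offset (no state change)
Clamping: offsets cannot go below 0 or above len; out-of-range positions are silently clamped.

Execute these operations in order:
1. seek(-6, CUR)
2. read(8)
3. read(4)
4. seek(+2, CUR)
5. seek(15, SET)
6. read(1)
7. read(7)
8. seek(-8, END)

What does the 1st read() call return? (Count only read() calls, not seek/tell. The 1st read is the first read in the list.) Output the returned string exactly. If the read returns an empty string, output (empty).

Answer: LDWTI8D8

Derivation:
After 1 (seek(-6, CUR)): offset=0
After 2 (read(8)): returned 'LDWTI8D8', offset=8
After 3 (read(4)): returned '54RC', offset=12
After 4 (seek(+2, CUR)): offset=14
After 5 (seek(15, SET)): offset=15
After 6 (read(1)): returned 'J', offset=16
After 7 (read(7)): returned 'A', offset=17
After 8 (seek(-8, END)): offset=9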